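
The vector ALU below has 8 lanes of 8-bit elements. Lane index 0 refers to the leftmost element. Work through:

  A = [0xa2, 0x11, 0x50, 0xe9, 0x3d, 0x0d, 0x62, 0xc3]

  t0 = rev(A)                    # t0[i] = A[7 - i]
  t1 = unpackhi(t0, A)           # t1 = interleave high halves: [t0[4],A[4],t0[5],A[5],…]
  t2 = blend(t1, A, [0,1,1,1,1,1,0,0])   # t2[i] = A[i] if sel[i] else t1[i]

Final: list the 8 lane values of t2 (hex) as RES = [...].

t0 = [0xc3, 0x62, 0x0d, 0x3d, 0xe9, 0x50, 0x11, 0xa2]
t1 = [0xe9, 0x3d, 0x50, 0x0d, 0x11, 0x62, 0xa2, 0xc3]
t2 = [0xe9, 0x11, 0x50, 0xe9, 0x3d, 0x0d, 0xa2, 0xc3]

RES = [ 0xe9  0x11  0x50  0xe9  0x3d  0x0d  0xa2  0xc3 ]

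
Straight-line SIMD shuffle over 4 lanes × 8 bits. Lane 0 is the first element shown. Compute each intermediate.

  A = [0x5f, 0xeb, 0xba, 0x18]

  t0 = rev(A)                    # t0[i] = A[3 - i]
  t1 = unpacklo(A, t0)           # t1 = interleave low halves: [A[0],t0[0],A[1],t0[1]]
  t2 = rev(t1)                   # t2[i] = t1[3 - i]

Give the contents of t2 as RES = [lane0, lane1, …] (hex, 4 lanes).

RES = [ 0xba  0xeb  0x18  0x5f ]

t0 = [0x18, 0xba, 0xeb, 0x5f]
t1 = [0x5f, 0x18, 0xeb, 0xba]
t2 = [0xba, 0xeb, 0x18, 0x5f]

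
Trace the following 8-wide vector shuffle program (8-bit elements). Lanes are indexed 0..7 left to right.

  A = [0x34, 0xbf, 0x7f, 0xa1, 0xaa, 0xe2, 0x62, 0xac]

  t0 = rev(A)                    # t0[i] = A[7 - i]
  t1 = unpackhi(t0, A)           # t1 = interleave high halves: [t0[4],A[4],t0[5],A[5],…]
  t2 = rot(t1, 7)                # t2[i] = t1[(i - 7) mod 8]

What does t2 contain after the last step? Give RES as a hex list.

→ t0 |ac|62|e2|aa|a1|7f|bf|34|
→ t1 |a1|aa|7f|e2|bf|62|34|ac|
→ t2 |aa|7f|e2|bf|62|34|ac|a1|

RES = [0xaa, 0x7f, 0xe2, 0xbf, 0x62, 0x34, 0xac, 0xa1]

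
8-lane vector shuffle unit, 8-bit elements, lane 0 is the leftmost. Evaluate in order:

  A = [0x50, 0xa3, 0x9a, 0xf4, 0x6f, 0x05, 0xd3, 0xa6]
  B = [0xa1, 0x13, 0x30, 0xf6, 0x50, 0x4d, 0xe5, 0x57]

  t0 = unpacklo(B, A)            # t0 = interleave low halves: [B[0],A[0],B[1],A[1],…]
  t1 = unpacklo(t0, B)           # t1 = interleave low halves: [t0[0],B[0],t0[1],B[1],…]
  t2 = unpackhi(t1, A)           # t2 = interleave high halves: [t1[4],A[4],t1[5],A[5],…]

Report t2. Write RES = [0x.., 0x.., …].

RES = [ 0x13  0x6f  0x30  0x05  0xa3  0xd3  0xf6  0xa6 ]

  t0: a1 50 13 a3 30 9a f6 f4
  t1: a1 a1 50 13 13 30 a3 f6
  t2: 13 6f 30 05 a3 d3 f6 a6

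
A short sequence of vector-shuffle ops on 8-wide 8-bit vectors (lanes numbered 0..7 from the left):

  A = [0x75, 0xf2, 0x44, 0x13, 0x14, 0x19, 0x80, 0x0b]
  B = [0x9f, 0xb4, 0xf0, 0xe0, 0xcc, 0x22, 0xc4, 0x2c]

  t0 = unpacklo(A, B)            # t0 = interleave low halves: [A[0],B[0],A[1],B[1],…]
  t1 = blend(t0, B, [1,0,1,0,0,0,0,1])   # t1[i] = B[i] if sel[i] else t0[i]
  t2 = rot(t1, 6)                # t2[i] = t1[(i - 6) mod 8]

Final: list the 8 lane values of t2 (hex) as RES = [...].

RES = [0xf0, 0xb4, 0x44, 0xf0, 0x13, 0x2c, 0x9f, 0x9f]

t0 = [0x75, 0x9f, 0xf2, 0xb4, 0x44, 0xf0, 0x13, 0xe0]
t1 = [0x9f, 0x9f, 0xf0, 0xb4, 0x44, 0xf0, 0x13, 0x2c]
t2 = [0xf0, 0xb4, 0x44, 0xf0, 0x13, 0x2c, 0x9f, 0x9f]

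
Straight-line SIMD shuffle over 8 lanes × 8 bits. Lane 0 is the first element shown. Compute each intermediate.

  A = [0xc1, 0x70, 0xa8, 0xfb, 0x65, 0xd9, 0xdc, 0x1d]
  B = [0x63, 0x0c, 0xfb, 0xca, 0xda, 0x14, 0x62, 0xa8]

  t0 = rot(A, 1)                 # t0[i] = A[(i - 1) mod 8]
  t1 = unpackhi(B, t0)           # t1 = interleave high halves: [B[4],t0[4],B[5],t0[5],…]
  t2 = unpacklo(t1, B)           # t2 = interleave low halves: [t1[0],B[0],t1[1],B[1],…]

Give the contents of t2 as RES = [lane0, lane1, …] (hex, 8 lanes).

RES = [ 0xda  0x63  0xfb  0x0c  0x14  0xfb  0x65  0xca ]

t0 = [0x1d, 0xc1, 0x70, 0xa8, 0xfb, 0x65, 0xd9, 0xdc]
t1 = [0xda, 0xfb, 0x14, 0x65, 0x62, 0xd9, 0xa8, 0xdc]
t2 = [0xda, 0x63, 0xfb, 0x0c, 0x14, 0xfb, 0x65, 0xca]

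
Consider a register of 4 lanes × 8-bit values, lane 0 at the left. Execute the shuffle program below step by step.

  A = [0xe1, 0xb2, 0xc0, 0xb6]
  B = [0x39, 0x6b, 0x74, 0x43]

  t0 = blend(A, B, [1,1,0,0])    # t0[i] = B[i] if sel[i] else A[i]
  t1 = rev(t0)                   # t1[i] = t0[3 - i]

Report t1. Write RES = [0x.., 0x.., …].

RES = [0xb6, 0xc0, 0x6b, 0x39]

  t0: 39 6b c0 b6
  t1: b6 c0 6b 39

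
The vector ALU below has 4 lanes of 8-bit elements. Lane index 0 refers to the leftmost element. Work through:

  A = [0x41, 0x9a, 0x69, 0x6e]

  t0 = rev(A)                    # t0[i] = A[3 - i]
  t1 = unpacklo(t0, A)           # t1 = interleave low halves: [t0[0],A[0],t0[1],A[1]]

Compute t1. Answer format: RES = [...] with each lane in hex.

  t0: 6e 69 9a 41
  t1: 6e 41 69 9a

RES = [ 0x6e  0x41  0x69  0x9a ]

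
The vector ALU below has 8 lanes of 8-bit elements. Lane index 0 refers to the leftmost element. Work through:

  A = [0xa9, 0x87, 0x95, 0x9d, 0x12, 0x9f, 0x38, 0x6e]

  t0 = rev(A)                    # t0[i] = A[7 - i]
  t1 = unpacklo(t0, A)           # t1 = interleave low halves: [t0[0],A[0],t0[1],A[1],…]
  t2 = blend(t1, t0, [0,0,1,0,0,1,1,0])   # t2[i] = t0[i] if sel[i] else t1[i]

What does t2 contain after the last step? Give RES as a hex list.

RES = [0x6e, 0xa9, 0x9f, 0x87, 0x9f, 0x95, 0x87, 0x9d]

t0 = [0x6e, 0x38, 0x9f, 0x12, 0x9d, 0x95, 0x87, 0xa9]
t1 = [0x6e, 0xa9, 0x38, 0x87, 0x9f, 0x95, 0x12, 0x9d]
t2 = [0x6e, 0xa9, 0x9f, 0x87, 0x9f, 0x95, 0x87, 0x9d]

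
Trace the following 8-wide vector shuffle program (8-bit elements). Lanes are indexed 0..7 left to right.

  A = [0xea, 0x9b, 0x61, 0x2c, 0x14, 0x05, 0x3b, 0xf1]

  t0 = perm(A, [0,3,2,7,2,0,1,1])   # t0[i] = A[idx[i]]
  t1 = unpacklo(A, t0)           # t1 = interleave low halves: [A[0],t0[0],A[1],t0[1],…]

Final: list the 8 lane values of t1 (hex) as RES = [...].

→ t0 |ea|2c|61|f1|61|ea|9b|9b|
→ t1 |ea|ea|9b|2c|61|61|2c|f1|

RES = [ 0xea  0xea  0x9b  0x2c  0x61  0x61  0x2c  0xf1 ]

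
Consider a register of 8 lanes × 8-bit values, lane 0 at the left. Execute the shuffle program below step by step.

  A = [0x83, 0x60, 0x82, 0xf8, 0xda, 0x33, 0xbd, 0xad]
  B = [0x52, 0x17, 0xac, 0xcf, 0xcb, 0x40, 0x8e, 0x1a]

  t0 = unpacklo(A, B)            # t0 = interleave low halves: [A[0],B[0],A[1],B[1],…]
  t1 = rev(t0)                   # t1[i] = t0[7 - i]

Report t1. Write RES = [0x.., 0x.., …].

→ t0 |83|52|60|17|82|ac|f8|cf|
→ t1 |cf|f8|ac|82|17|60|52|83|

RES = [ 0xcf  0xf8  0xac  0x82  0x17  0x60  0x52  0x83 ]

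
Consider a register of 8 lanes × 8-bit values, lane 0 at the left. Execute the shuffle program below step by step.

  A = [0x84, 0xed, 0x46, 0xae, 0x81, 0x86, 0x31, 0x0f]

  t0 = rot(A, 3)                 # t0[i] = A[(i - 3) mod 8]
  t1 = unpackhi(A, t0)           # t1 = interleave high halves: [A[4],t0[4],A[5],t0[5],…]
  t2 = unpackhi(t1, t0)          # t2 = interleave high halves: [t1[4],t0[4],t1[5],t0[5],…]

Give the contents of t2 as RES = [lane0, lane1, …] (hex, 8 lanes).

RES = [0x31, 0xed, 0xae, 0x46, 0x0f, 0xae, 0x81, 0x81]

  t0: 86 31 0f 84 ed 46 ae 81
  t1: 81 ed 86 46 31 ae 0f 81
  t2: 31 ed ae 46 0f ae 81 81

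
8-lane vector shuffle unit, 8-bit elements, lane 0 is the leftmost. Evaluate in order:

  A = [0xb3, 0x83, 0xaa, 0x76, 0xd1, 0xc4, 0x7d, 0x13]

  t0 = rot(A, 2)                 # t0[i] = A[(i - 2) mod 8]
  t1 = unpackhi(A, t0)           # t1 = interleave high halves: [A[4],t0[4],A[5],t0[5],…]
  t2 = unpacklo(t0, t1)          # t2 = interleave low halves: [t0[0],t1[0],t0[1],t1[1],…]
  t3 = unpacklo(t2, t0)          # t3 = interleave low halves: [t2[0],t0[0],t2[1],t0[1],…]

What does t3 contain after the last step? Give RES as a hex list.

RES = [0x7d, 0x7d, 0xd1, 0x13, 0x13, 0xb3, 0xaa, 0x83]

  t0: 7d 13 b3 83 aa 76 d1 c4
  t1: d1 aa c4 76 7d d1 13 c4
  t2: 7d d1 13 aa b3 c4 83 76
  t3: 7d 7d d1 13 13 b3 aa 83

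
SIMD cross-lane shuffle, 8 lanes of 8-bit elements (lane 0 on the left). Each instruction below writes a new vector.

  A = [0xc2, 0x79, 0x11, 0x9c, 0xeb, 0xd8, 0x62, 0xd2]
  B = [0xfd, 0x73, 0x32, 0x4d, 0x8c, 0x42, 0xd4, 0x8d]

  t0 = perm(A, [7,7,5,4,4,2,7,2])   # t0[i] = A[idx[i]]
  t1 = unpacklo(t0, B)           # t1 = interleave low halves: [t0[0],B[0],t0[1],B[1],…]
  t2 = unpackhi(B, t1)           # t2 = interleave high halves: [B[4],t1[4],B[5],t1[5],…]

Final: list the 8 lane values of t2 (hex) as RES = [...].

RES = [0x8c, 0xd8, 0x42, 0x32, 0xd4, 0xeb, 0x8d, 0x4d]

  t0: d2 d2 d8 eb eb 11 d2 11
  t1: d2 fd d2 73 d8 32 eb 4d
  t2: 8c d8 42 32 d4 eb 8d 4d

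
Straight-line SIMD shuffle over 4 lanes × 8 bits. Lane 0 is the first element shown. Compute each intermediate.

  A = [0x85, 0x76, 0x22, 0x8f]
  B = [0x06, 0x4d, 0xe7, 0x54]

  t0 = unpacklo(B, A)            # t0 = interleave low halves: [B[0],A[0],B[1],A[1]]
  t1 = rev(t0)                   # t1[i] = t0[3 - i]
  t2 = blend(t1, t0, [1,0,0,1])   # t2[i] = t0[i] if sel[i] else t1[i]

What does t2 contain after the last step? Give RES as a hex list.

RES = [0x06, 0x4d, 0x85, 0x76]

t0 = [0x06, 0x85, 0x4d, 0x76]
t1 = [0x76, 0x4d, 0x85, 0x06]
t2 = [0x06, 0x4d, 0x85, 0x76]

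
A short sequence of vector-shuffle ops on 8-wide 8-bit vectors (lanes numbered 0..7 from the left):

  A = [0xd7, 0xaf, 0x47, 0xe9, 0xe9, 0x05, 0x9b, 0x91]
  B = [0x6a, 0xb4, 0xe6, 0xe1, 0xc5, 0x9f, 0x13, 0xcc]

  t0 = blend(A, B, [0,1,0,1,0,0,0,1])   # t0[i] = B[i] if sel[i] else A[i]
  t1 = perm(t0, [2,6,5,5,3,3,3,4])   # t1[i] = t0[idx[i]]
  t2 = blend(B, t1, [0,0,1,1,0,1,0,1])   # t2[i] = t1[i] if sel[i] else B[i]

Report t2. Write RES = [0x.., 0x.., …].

→ t0 |d7|b4|47|e1|e9|05|9b|cc|
→ t1 |47|9b|05|05|e1|e1|e1|e9|
→ t2 |6a|b4|05|05|c5|e1|13|e9|

RES = [0x6a, 0xb4, 0x05, 0x05, 0xc5, 0xe1, 0x13, 0xe9]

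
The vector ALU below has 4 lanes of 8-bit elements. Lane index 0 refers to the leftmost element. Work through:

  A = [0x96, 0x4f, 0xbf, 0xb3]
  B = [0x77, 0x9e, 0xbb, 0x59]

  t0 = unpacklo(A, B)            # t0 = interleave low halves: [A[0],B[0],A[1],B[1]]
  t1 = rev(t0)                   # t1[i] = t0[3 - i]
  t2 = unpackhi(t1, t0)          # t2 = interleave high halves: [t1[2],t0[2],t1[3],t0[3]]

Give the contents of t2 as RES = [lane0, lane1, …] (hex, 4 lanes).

RES = [0x77, 0x4f, 0x96, 0x9e]

  t0: 96 77 4f 9e
  t1: 9e 4f 77 96
  t2: 77 4f 96 9e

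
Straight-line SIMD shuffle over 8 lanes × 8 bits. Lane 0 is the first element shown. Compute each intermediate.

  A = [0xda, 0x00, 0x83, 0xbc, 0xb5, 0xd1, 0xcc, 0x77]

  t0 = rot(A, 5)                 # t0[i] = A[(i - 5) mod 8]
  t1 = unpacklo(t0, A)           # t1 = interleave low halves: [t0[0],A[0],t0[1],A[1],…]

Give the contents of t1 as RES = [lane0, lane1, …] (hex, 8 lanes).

→ t0 |bc|b5|d1|cc|77|da|00|83|
→ t1 |bc|da|b5|00|d1|83|cc|bc|

RES = [ 0xbc  0xda  0xb5  0x00  0xd1  0x83  0xcc  0xbc ]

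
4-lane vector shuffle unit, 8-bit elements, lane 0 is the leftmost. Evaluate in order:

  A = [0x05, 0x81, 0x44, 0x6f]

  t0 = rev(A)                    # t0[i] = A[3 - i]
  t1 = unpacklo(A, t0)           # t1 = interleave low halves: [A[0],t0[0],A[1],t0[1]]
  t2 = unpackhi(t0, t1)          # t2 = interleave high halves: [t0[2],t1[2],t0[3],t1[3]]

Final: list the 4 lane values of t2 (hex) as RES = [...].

  t0: 6f 44 81 05
  t1: 05 6f 81 44
  t2: 81 81 05 44

RES = [ 0x81  0x81  0x05  0x44 ]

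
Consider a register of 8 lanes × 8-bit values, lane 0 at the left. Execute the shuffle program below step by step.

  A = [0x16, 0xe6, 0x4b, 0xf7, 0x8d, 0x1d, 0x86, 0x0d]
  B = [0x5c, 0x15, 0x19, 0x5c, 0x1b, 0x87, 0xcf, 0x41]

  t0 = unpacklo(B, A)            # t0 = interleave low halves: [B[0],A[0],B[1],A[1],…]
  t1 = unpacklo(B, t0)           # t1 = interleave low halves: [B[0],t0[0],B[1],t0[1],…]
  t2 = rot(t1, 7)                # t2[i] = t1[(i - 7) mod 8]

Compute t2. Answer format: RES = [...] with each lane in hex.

  t0: 5c 16 15 e6 19 4b 5c f7
  t1: 5c 5c 15 16 19 15 5c e6
  t2: 5c 15 16 19 15 5c e6 5c

RES = [ 0x5c  0x15  0x16  0x19  0x15  0x5c  0xe6  0x5c ]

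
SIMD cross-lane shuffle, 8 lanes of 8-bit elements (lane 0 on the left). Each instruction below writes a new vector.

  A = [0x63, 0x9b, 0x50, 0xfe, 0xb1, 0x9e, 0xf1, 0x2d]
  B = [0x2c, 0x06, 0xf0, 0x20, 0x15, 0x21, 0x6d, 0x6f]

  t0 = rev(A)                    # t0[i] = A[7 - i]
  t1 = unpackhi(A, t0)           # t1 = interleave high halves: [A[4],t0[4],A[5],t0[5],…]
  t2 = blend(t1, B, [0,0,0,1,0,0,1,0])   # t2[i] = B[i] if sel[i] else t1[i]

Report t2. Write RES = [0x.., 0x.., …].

→ t0 |2d|f1|9e|b1|fe|50|9b|63|
→ t1 |b1|fe|9e|50|f1|9b|2d|63|
→ t2 |b1|fe|9e|20|f1|9b|6d|63|

RES = [ 0xb1  0xfe  0x9e  0x20  0xf1  0x9b  0x6d  0x63 ]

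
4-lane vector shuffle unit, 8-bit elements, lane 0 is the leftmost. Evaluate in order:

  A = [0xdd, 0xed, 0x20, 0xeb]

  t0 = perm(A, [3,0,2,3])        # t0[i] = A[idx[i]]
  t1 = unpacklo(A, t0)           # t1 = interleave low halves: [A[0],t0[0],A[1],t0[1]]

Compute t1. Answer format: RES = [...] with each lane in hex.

RES = [0xdd, 0xeb, 0xed, 0xdd]

  t0: eb dd 20 eb
  t1: dd eb ed dd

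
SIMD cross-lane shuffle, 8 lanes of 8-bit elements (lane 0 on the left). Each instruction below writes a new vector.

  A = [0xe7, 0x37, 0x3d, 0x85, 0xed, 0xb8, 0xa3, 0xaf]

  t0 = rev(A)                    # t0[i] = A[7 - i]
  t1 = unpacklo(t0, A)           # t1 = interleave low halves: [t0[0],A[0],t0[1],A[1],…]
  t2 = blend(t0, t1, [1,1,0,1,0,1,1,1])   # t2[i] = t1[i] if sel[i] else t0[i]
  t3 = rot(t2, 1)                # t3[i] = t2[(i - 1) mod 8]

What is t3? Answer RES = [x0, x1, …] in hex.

t0 = [0xaf, 0xa3, 0xb8, 0xed, 0x85, 0x3d, 0x37, 0xe7]
t1 = [0xaf, 0xe7, 0xa3, 0x37, 0xb8, 0x3d, 0xed, 0x85]
t2 = [0xaf, 0xe7, 0xb8, 0x37, 0x85, 0x3d, 0xed, 0x85]
t3 = [0x85, 0xaf, 0xe7, 0xb8, 0x37, 0x85, 0x3d, 0xed]

RES = [0x85, 0xaf, 0xe7, 0xb8, 0x37, 0x85, 0x3d, 0xed]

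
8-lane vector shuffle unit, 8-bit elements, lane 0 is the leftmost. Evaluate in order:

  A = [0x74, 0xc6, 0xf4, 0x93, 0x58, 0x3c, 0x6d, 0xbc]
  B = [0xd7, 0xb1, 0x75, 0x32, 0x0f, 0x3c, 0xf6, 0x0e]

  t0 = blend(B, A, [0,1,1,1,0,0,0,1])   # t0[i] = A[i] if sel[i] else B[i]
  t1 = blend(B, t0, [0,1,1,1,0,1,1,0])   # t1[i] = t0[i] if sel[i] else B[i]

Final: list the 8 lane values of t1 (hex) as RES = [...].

  t0: d7 c6 f4 93 0f 3c f6 bc
  t1: d7 c6 f4 93 0f 3c f6 0e

RES = [0xd7, 0xc6, 0xf4, 0x93, 0x0f, 0x3c, 0xf6, 0x0e]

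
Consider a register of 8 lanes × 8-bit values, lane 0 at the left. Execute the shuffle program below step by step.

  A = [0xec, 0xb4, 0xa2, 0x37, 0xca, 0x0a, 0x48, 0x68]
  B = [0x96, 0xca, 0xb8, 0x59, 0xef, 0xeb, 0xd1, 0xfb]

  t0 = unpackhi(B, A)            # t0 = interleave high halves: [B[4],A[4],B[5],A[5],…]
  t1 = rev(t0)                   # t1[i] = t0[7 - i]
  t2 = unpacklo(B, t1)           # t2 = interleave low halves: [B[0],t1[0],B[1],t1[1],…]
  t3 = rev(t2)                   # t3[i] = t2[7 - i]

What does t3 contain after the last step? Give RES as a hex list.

t0 = [0xef, 0xca, 0xeb, 0x0a, 0xd1, 0x48, 0xfb, 0x68]
t1 = [0x68, 0xfb, 0x48, 0xd1, 0x0a, 0xeb, 0xca, 0xef]
t2 = [0x96, 0x68, 0xca, 0xfb, 0xb8, 0x48, 0x59, 0xd1]
t3 = [0xd1, 0x59, 0x48, 0xb8, 0xfb, 0xca, 0x68, 0x96]

RES = [0xd1, 0x59, 0x48, 0xb8, 0xfb, 0xca, 0x68, 0x96]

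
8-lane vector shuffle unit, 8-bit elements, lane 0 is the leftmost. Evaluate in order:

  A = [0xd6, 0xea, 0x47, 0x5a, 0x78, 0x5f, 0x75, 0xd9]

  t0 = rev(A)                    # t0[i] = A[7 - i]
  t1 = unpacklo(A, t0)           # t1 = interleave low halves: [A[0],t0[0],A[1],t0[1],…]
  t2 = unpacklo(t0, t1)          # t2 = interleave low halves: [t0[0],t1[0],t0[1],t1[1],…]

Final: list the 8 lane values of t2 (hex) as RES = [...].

t0 = [0xd9, 0x75, 0x5f, 0x78, 0x5a, 0x47, 0xea, 0xd6]
t1 = [0xd6, 0xd9, 0xea, 0x75, 0x47, 0x5f, 0x5a, 0x78]
t2 = [0xd9, 0xd6, 0x75, 0xd9, 0x5f, 0xea, 0x78, 0x75]

RES = [ 0xd9  0xd6  0x75  0xd9  0x5f  0xea  0x78  0x75 ]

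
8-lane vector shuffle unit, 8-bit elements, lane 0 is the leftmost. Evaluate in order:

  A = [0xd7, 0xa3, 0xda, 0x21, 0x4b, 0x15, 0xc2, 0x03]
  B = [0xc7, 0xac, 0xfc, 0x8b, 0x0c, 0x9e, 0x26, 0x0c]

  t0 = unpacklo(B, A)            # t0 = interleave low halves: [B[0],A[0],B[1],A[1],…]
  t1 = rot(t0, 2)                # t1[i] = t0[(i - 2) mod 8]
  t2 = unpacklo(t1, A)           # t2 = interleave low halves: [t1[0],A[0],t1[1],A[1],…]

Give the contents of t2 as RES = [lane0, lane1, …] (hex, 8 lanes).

RES = [0x8b, 0xd7, 0x21, 0xa3, 0xc7, 0xda, 0xd7, 0x21]

t0 = [0xc7, 0xd7, 0xac, 0xa3, 0xfc, 0xda, 0x8b, 0x21]
t1 = [0x8b, 0x21, 0xc7, 0xd7, 0xac, 0xa3, 0xfc, 0xda]
t2 = [0x8b, 0xd7, 0x21, 0xa3, 0xc7, 0xda, 0xd7, 0x21]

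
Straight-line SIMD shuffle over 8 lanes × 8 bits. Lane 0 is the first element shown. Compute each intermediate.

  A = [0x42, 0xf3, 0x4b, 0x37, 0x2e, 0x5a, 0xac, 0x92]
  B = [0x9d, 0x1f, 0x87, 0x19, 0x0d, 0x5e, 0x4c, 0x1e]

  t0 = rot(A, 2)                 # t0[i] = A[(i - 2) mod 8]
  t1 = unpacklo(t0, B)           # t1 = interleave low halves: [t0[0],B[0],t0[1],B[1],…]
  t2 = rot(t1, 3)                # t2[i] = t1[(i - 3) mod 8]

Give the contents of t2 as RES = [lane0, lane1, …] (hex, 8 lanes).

  t0: ac 92 42 f3 4b 37 2e 5a
  t1: ac 9d 92 1f 42 87 f3 19
  t2: 87 f3 19 ac 9d 92 1f 42

RES = [0x87, 0xf3, 0x19, 0xac, 0x9d, 0x92, 0x1f, 0x42]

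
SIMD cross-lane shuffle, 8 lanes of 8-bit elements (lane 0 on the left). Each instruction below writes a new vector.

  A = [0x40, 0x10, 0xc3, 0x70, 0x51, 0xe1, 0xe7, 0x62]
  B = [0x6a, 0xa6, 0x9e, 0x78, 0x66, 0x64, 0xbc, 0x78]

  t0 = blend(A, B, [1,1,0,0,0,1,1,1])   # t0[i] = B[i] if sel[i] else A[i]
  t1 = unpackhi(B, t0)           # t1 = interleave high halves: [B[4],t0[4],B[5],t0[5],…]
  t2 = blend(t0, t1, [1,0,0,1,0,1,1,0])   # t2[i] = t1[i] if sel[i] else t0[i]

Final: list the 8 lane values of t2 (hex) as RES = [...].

t0 = [0x6a, 0xa6, 0xc3, 0x70, 0x51, 0x64, 0xbc, 0x78]
t1 = [0x66, 0x51, 0x64, 0x64, 0xbc, 0xbc, 0x78, 0x78]
t2 = [0x66, 0xa6, 0xc3, 0x64, 0x51, 0xbc, 0x78, 0x78]

RES = [ 0x66  0xa6  0xc3  0x64  0x51  0xbc  0x78  0x78 ]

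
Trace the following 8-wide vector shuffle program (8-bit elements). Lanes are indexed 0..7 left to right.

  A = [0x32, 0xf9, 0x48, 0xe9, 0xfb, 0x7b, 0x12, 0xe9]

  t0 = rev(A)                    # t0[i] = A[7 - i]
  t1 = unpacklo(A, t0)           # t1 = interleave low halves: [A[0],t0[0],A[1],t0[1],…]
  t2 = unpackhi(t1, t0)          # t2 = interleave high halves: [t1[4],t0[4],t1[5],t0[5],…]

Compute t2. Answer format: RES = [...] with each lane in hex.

t0 = [0xe9, 0x12, 0x7b, 0xfb, 0xe9, 0x48, 0xf9, 0x32]
t1 = [0x32, 0xe9, 0xf9, 0x12, 0x48, 0x7b, 0xe9, 0xfb]
t2 = [0x48, 0xe9, 0x7b, 0x48, 0xe9, 0xf9, 0xfb, 0x32]

RES = [0x48, 0xe9, 0x7b, 0x48, 0xe9, 0xf9, 0xfb, 0x32]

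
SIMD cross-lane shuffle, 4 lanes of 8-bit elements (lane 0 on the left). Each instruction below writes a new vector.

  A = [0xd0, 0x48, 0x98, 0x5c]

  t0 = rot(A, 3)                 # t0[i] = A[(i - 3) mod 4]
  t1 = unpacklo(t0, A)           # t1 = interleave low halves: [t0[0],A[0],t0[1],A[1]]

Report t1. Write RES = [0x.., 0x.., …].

→ t0 |48|98|5c|d0|
→ t1 |48|d0|98|48|

RES = [0x48, 0xd0, 0x98, 0x48]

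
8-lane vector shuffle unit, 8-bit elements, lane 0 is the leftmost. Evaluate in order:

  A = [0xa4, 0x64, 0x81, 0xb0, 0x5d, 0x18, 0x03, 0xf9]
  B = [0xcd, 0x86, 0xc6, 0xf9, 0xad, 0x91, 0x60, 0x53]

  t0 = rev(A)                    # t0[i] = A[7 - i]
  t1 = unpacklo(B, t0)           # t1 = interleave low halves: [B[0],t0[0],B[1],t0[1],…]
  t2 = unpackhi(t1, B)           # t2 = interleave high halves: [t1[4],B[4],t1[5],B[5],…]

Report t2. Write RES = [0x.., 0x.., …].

t0 = [0xf9, 0x03, 0x18, 0x5d, 0xb0, 0x81, 0x64, 0xa4]
t1 = [0xcd, 0xf9, 0x86, 0x03, 0xc6, 0x18, 0xf9, 0x5d]
t2 = [0xc6, 0xad, 0x18, 0x91, 0xf9, 0x60, 0x5d, 0x53]

RES = [0xc6, 0xad, 0x18, 0x91, 0xf9, 0x60, 0x5d, 0x53]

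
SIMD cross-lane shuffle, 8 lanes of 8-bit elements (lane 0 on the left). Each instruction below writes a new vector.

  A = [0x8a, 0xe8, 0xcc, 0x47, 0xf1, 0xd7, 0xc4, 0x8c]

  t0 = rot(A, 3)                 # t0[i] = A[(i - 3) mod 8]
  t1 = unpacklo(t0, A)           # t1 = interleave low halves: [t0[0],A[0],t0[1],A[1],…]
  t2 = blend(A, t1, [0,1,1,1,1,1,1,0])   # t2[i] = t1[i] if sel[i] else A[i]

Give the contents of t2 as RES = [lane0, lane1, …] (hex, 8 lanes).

→ t0 |d7|c4|8c|8a|e8|cc|47|f1|
→ t1 |d7|8a|c4|e8|8c|cc|8a|47|
→ t2 |8a|8a|c4|e8|8c|cc|8a|8c|

RES = [0x8a, 0x8a, 0xc4, 0xe8, 0x8c, 0xcc, 0x8a, 0x8c]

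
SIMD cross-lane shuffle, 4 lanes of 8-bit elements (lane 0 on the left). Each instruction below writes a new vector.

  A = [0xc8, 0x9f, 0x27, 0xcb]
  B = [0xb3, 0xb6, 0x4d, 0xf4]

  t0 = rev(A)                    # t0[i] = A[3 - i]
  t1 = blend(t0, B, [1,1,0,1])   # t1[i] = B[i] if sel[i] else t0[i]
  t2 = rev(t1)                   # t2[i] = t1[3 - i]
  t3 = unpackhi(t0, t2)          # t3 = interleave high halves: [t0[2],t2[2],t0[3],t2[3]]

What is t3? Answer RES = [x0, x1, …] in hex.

RES = [0x9f, 0xb6, 0xc8, 0xb3]

t0 = [0xcb, 0x27, 0x9f, 0xc8]
t1 = [0xb3, 0xb6, 0x9f, 0xf4]
t2 = [0xf4, 0x9f, 0xb6, 0xb3]
t3 = [0x9f, 0xb6, 0xc8, 0xb3]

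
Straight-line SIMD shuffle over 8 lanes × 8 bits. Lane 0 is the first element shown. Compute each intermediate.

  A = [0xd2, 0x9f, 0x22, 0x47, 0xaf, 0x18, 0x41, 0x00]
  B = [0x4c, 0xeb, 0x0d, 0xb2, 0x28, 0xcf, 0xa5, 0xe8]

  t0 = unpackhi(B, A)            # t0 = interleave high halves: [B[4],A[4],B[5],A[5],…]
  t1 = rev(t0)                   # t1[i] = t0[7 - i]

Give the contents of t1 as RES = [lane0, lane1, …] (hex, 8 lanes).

RES = [0x00, 0xe8, 0x41, 0xa5, 0x18, 0xcf, 0xaf, 0x28]

  t0: 28 af cf 18 a5 41 e8 00
  t1: 00 e8 41 a5 18 cf af 28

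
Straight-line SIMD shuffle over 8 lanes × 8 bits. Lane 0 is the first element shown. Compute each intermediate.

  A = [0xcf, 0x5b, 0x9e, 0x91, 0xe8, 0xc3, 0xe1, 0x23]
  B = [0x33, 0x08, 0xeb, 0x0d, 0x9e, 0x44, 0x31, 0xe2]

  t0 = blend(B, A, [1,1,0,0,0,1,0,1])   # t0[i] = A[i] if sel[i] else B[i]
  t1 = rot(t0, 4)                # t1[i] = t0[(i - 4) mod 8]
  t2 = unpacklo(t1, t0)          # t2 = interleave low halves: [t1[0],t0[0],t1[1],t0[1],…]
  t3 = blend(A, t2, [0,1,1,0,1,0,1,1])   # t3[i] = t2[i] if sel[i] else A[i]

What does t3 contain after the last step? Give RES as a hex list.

RES = [0xcf, 0xcf, 0xc3, 0x91, 0x31, 0xc3, 0x23, 0x0d]

t0 = [0xcf, 0x5b, 0xeb, 0x0d, 0x9e, 0xc3, 0x31, 0x23]
t1 = [0x9e, 0xc3, 0x31, 0x23, 0xcf, 0x5b, 0xeb, 0x0d]
t2 = [0x9e, 0xcf, 0xc3, 0x5b, 0x31, 0xeb, 0x23, 0x0d]
t3 = [0xcf, 0xcf, 0xc3, 0x91, 0x31, 0xc3, 0x23, 0x0d]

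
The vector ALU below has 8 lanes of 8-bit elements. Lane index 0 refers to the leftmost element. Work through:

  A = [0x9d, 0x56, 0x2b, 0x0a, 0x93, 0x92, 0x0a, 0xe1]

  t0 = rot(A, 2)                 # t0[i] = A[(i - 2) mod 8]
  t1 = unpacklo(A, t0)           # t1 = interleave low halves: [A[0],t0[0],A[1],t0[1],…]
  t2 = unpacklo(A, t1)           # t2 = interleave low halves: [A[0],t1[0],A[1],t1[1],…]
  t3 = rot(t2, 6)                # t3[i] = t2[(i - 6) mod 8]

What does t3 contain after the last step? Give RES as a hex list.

RES = [ 0x56  0x0a  0x2b  0x56  0x0a  0xe1  0x9d  0x9d ]

→ t0 |0a|e1|9d|56|2b|0a|93|92|
→ t1 |9d|0a|56|e1|2b|9d|0a|56|
→ t2 |9d|9d|56|0a|2b|56|0a|e1|
→ t3 |56|0a|2b|56|0a|e1|9d|9d|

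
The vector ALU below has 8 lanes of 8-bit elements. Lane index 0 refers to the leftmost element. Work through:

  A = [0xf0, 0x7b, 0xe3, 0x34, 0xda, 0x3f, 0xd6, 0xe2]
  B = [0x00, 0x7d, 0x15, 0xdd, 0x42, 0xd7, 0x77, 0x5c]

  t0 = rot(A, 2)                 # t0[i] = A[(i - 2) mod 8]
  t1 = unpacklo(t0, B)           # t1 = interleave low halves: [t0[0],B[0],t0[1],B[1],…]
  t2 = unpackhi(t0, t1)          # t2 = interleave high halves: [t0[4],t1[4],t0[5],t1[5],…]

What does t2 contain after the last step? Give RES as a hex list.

RES = [ 0xe3  0xf0  0x34  0x15  0xda  0x7b  0x3f  0xdd ]

→ t0 |d6|e2|f0|7b|e3|34|da|3f|
→ t1 |d6|00|e2|7d|f0|15|7b|dd|
→ t2 |e3|f0|34|15|da|7b|3f|dd|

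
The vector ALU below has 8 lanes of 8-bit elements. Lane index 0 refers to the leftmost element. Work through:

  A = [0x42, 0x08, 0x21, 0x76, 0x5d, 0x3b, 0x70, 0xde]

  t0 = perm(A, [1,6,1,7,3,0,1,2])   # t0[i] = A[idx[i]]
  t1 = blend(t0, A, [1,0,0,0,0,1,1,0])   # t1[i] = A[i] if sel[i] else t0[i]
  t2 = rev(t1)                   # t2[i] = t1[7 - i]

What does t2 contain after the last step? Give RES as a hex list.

→ t0 |08|70|08|de|76|42|08|21|
→ t1 |42|70|08|de|76|3b|70|21|
→ t2 |21|70|3b|76|de|08|70|42|

RES = [0x21, 0x70, 0x3b, 0x76, 0xde, 0x08, 0x70, 0x42]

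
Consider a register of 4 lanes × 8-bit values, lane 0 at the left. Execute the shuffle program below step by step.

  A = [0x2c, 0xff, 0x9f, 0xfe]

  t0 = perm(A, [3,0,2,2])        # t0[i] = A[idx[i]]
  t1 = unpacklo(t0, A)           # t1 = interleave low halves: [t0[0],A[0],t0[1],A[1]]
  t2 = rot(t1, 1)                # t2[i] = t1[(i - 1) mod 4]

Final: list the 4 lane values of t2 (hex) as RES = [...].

t0 = [0xfe, 0x2c, 0x9f, 0x9f]
t1 = [0xfe, 0x2c, 0x2c, 0xff]
t2 = [0xff, 0xfe, 0x2c, 0x2c]

RES = [ 0xff  0xfe  0x2c  0x2c ]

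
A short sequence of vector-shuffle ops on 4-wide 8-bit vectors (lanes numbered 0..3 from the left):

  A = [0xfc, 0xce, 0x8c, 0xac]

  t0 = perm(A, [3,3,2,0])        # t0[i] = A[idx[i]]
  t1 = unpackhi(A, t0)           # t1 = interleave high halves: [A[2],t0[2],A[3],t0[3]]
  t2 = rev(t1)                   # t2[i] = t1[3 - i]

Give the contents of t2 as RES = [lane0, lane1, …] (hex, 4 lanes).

RES = [ 0xfc  0xac  0x8c  0x8c ]

  t0: ac ac 8c fc
  t1: 8c 8c ac fc
  t2: fc ac 8c 8c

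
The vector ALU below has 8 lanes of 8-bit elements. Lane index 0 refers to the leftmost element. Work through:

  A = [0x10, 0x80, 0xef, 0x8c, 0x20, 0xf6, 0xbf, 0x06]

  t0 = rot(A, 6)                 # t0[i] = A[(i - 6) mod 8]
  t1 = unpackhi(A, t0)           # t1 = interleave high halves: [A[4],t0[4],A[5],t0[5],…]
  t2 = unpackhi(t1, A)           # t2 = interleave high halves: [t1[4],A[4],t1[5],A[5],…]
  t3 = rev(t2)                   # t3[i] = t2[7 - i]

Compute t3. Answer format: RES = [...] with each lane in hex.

RES = [0x06, 0x80, 0xbf, 0x06, 0xf6, 0x10, 0x20, 0xbf]

  t0: ef 8c 20 f6 bf 06 10 80
  t1: 20 bf f6 06 bf 10 06 80
  t2: bf 20 10 f6 06 bf 80 06
  t3: 06 80 bf 06 f6 10 20 bf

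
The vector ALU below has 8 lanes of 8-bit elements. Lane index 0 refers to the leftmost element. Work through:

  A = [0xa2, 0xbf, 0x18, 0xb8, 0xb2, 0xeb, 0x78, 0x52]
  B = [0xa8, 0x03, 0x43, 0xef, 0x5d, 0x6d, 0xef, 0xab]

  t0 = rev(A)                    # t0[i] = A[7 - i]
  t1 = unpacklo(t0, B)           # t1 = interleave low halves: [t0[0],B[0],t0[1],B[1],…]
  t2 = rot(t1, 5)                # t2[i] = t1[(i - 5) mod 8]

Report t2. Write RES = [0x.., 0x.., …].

t0 = [0x52, 0x78, 0xeb, 0xb2, 0xb8, 0x18, 0xbf, 0xa2]
t1 = [0x52, 0xa8, 0x78, 0x03, 0xeb, 0x43, 0xb2, 0xef]
t2 = [0x03, 0xeb, 0x43, 0xb2, 0xef, 0x52, 0xa8, 0x78]

RES = [ 0x03  0xeb  0x43  0xb2  0xef  0x52  0xa8  0x78 ]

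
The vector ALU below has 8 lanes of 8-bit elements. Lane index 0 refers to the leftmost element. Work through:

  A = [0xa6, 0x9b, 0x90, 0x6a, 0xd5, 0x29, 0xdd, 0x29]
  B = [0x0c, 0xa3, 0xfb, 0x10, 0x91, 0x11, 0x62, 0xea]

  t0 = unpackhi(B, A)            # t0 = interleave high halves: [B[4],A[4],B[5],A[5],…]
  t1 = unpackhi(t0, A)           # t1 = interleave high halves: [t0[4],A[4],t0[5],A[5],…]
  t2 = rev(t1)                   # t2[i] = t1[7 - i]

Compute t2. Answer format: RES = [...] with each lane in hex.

t0 = [0x91, 0xd5, 0x11, 0x29, 0x62, 0xdd, 0xea, 0x29]
t1 = [0x62, 0xd5, 0xdd, 0x29, 0xea, 0xdd, 0x29, 0x29]
t2 = [0x29, 0x29, 0xdd, 0xea, 0x29, 0xdd, 0xd5, 0x62]

RES = [ 0x29  0x29  0xdd  0xea  0x29  0xdd  0xd5  0x62 ]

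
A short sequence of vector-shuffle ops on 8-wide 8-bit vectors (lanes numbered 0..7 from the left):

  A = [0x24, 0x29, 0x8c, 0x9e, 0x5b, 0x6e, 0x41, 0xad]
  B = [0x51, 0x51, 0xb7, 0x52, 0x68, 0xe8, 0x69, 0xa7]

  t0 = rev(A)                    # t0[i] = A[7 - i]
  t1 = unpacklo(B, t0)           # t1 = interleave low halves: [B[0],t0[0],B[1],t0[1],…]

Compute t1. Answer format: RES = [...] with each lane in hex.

RES = [ 0x51  0xad  0x51  0x41  0xb7  0x6e  0x52  0x5b ]

t0 = [0xad, 0x41, 0x6e, 0x5b, 0x9e, 0x8c, 0x29, 0x24]
t1 = [0x51, 0xad, 0x51, 0x41, 0xb7, 0x6e, 0x52, 0x5b]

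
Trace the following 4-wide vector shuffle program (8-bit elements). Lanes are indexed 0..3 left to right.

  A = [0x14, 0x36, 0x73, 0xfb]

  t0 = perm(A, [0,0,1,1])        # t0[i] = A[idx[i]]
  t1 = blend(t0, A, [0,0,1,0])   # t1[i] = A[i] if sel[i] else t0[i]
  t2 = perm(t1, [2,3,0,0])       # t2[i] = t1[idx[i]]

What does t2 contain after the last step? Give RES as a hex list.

RES = [0x73, 0x36, 0x14, 0x14]

→ t0 |14|14|36|36|
→ t1 |14|14|73|36|
→ t2 |73|36|14|14|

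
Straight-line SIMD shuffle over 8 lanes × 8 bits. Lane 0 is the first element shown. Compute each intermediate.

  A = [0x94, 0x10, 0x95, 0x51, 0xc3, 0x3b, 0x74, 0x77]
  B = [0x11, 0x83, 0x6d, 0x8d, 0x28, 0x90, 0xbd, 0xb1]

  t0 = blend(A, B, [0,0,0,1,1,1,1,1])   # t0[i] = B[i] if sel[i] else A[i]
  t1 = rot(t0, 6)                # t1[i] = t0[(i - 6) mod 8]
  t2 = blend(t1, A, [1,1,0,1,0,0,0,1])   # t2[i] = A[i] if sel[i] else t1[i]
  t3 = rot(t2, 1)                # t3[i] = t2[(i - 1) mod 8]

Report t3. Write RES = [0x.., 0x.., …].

t0 = [0x94, 0x10, 0x95, 0x8d, 0x28, 0x90, 0xbd, 0xb1]
t1 = [0x95, 0x8d, 0x28, 0x90, 0xbd, 0xb1, 0x94, 0x10]
t2 = [0x94, 0x10, 0x28, 0x51, 0xbd, 0xb1, 0x94, 0x77]
t3 = [0x77, 0x94, 0x10, 0x28, 0x51, 0xbd, 0xb1, 0x94]

RES = [ 0x77  0x94  0x10  0x28  0x51  0xbd  0xb1  0x94 ]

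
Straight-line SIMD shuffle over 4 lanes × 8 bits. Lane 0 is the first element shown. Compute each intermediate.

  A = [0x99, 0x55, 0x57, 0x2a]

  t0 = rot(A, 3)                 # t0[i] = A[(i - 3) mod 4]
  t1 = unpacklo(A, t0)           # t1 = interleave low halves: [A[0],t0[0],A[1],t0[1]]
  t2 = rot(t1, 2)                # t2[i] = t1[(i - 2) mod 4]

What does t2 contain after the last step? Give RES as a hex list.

RES = [ 0x55  0x57  0x99  0x55 ]

→ t0 |55|57|2a|99|
→ t1 |99|55|55|57|
→ t2 |55|57|99|55|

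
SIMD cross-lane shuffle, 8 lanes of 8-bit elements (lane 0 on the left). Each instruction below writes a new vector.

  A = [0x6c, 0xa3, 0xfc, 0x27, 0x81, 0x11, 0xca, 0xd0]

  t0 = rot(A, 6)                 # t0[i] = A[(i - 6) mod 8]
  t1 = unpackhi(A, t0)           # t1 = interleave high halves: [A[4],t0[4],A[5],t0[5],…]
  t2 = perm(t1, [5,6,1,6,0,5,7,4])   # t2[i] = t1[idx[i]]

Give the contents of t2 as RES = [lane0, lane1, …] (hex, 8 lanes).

  t0: fc 27 81 11 ca d0 6c a3
  t1: 81 ca 11 d0 ca 6c d0 a3
  t2: 6c d0 ca d0 81 6c a3 ca

RES = [0x6c, 0xd0, 0xca, 0xd0, 0x81, 0x6c, 0xa3, 0xca]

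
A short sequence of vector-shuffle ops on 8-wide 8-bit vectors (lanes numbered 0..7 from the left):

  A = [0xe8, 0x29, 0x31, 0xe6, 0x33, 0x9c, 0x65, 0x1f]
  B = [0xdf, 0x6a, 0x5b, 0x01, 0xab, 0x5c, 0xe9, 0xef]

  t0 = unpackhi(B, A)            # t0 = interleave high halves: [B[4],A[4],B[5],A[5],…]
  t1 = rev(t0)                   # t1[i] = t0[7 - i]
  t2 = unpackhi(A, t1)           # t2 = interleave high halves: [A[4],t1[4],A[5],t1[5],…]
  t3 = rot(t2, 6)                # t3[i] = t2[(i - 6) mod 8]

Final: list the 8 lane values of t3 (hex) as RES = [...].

t0 = [0xab, 0x33, 0x5c, 0x9c, 0xe9, 0x65, 0xef, 0x1f]
t1 = [0x1f, 0xef, 0x65, 0xe9, 0x9c, 0x5c, 0x33, 0xab]
t2 = [0x33, 0x9c, 0x9c, 0x5c, 0x65, 0x33, 0x1f, 0xab]
t3 = [0x9c, 0x5c, 0x65, 0x33, 0x1f, 0xab, 0x33, 0x9c]

RES = [0x9c, 0x5c, 0x65, 0x33, 0x1f, 0xab, 0x33, 0x9c]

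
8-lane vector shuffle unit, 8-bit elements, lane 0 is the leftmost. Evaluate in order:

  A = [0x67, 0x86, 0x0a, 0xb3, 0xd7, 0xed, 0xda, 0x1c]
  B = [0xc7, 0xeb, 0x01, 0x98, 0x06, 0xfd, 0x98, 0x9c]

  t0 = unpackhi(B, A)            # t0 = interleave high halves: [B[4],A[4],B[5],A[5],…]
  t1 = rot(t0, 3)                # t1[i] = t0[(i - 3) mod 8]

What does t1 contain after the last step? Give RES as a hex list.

RES = [ 0xda  0x9c  0x1c  0x06  0xd7  0xfd  0xed  0x98 ]

t0 = [0x06, 0xd7, 0xfd, 0xed, 0x98, 0xda, 0x9c, 0x1c]
t1 = [0xda, 0x9c, 0x1c, 0x06, 0xd7, 0xfd, 0xed, 0x98]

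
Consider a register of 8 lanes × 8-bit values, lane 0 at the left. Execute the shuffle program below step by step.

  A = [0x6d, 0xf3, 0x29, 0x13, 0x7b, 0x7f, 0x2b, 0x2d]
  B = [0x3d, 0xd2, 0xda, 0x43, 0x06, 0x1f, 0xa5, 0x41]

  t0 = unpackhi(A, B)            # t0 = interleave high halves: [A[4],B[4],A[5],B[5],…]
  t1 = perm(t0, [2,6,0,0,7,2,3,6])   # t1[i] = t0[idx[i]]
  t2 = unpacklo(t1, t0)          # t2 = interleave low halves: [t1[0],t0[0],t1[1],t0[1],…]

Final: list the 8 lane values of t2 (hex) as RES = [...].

RES = [0x7f, 0x7b, 0x2d, 0x06, 0x7b, 0x7f, 0x7b, 0x1f]

→ t0 |7b|06|7f|1f|2b|a5|2d|41|
→ t1 |7f|2d|7b|7b|41|7f|1f|2d|
→ t2 |7f|7b|2d|06|7b|7f|7b|1f|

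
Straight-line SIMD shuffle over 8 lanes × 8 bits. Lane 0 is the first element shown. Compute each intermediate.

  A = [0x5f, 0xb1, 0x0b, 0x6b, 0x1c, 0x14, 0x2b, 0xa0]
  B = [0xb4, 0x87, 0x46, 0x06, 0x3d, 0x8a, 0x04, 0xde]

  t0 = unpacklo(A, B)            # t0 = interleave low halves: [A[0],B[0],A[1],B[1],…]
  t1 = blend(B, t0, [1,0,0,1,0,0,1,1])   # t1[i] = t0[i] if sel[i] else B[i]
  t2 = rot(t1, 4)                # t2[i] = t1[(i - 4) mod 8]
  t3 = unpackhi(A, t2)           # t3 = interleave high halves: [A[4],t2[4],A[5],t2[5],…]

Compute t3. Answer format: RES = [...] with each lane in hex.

RES = [0x1c, 0x5f, 0x14, 0x87, 0x2b, 0x46, 0xa0, 0x87]

  t0: 5f b4 b1 87 0b 46 6b 06
  t1: 5f 87 46 87 3d 8a 6b 06
  t2: 3d 8a 6b 06 5f 87 46 87
  t3: 1c 5f 14 87 2b 46 a0 87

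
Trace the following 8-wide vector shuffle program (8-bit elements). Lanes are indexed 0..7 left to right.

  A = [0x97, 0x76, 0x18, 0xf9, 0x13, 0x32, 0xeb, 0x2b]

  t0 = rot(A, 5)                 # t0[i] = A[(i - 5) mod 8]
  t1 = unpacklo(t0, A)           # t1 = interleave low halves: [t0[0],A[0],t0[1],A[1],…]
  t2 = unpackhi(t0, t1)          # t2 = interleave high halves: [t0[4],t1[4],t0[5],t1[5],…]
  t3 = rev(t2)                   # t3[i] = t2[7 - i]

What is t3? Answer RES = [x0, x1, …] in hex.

→ t0 |f9|13|32|eb|2b|97|76|18|
→ t1 |f9|97|13|76|32|18|eb|f9|
→ t2 |2b|32|97|18|76|eb|18|f9|
→ t3 |f9|18|eb|76|18|97|32|2b|

RES = [0xf9, 0x18, 0xeb, 0x76, 0x18, 0x97, 0x32, 0x2b]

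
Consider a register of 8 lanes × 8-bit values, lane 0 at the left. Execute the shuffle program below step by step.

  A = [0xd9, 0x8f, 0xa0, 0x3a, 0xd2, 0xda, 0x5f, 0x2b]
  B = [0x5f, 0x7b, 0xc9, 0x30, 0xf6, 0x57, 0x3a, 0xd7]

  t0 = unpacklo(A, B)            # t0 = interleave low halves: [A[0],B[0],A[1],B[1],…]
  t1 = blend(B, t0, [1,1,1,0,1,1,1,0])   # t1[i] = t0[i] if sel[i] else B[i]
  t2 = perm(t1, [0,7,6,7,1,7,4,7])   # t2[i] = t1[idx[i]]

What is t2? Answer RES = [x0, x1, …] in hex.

→ t0 |d9|5f|8f|7b|a0|c9|3a|30|
→ t1 |d9|5f|8f|30|a0|c9|3a|d7|
→ t2 |d9|d7|3a|d7|5f|d7|a0|d7|

RES = [0xd9, 0xd7, 0x3a, 0xd7, 0x5f, 0xd7, 0xa0, 0xd7]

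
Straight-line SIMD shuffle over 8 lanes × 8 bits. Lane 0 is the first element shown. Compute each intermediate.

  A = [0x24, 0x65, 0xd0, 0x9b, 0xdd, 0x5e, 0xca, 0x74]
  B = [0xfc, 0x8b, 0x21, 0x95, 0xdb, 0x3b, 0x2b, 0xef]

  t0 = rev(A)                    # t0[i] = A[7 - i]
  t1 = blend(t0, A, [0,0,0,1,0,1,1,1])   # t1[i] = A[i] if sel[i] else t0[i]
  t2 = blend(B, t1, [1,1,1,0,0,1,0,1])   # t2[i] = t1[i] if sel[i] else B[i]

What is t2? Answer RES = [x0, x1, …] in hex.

RES = [ 0x74  0xca  0x5e  0x95  0xdb  0x5e  0x2b  0x74 ]

t0 = [0x74, 0xca, 0x5e, 0xdd, 0x9b, 0xd0, 0x65, 0x24]
t1 = [0x74, 0xca, 0x5e, 0x9b, 0x9b, 0x5e, 0xca, 0x74]
t2 = [0x74, 0xca, 0x5e, 0x95, 0xdb, 0x5e, 0x2b, 0x74]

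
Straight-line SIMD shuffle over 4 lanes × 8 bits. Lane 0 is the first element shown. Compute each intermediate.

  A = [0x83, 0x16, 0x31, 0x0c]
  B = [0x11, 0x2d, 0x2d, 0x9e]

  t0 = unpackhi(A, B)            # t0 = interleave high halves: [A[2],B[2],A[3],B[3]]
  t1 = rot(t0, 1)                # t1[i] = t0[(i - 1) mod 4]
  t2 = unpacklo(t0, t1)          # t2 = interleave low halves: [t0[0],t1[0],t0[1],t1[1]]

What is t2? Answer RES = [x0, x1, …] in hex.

  t0: 31 2d 0c 9e
  t1: 9e 31 2d 0c
  t2: 31 9e 2d 31

RES = [ 0x31  0x9e  0x2d  0x31 ]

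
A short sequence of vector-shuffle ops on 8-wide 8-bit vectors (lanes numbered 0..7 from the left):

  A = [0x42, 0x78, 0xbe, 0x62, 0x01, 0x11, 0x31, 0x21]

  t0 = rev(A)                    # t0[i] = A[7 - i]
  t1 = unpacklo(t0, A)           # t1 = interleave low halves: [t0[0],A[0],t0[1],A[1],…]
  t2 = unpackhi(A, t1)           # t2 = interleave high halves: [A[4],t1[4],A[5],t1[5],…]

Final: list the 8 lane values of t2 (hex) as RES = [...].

RES = [ 0x01  0x11  0x11  0xbe  0x31  0x01  0x21  0x62 ]

→ t0 |21|31|11|01|62|be|78|42|
→ t1 |21|42|31|78|11|be|01|62|
→ t2 |01|11|11|be|31|01|21|62|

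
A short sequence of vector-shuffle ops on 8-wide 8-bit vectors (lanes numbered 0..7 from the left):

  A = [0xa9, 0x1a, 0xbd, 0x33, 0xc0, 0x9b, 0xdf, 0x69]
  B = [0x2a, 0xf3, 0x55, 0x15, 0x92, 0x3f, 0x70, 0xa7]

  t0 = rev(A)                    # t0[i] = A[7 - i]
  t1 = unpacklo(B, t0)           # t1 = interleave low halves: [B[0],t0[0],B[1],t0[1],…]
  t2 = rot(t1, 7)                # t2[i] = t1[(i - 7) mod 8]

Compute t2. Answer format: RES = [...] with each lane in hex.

t0 = [0x69, 0xdf, 0x9b, 0xc0, 0x33, 0xbd, 0x1a, 0xa9]
t1 = [0x2a, 0x69, 0xf3, 0xdf, 0x55, 0x9b, 0x15, 0xc0]
t2 = [0x69, 0xf3, 0xdf, 0x55, 0x9b, 0x15, 0xc0, 0x2a]

RES = [0x69, 0xf3, 0xdf, 0x55, 0x9b, 0x15, 0xc0, 0x2a]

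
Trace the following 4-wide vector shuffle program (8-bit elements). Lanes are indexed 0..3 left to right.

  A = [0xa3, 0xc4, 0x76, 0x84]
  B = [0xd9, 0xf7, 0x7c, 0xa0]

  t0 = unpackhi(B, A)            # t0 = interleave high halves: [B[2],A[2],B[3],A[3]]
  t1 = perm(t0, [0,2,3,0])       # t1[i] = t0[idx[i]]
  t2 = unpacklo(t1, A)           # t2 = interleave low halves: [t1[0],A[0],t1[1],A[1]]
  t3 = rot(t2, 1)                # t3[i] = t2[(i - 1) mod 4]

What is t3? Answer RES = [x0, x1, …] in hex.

t0 = [0x7c, 0x76, 0xa0, 0x84]
t1 = [0x7c, 0xa0, 0x84, 0x7c]
t2 = [0x7c, 0xa3, 0xa0, 0xc4]
t3 = [0xc4, 0x7c, 0xa3, 0xa0]

RES = [0xc4, 0x7c, 0xa3, 0xa0]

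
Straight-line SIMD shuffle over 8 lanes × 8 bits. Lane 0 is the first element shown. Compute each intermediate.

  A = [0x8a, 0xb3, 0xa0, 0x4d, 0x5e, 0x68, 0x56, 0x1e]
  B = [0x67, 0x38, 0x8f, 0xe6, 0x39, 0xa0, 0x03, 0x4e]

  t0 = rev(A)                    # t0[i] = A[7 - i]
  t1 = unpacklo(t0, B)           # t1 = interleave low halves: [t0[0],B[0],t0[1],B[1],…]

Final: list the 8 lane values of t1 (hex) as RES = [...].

RES = [0x1e, 0x67, 0x56, 0x38, 0x68, 0x8f, 0x5e, 0xe6]

→ t0 |1e|56|68|5e|4d|a0|b3|8a|
→ t1 |1e|67|56|38|68|8f|5e|e6|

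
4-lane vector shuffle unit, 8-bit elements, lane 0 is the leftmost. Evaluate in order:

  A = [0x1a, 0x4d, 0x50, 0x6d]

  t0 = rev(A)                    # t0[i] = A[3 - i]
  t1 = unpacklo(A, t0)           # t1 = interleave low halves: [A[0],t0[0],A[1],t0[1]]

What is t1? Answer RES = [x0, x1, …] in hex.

RES = [0x1a, 0x6d, 0x4d, 0x50]

t0 = [0x6d, 0x50, 0x4d, 0x1a]
t1 = [0x1a, 0x6d, 0x4d, 0x50]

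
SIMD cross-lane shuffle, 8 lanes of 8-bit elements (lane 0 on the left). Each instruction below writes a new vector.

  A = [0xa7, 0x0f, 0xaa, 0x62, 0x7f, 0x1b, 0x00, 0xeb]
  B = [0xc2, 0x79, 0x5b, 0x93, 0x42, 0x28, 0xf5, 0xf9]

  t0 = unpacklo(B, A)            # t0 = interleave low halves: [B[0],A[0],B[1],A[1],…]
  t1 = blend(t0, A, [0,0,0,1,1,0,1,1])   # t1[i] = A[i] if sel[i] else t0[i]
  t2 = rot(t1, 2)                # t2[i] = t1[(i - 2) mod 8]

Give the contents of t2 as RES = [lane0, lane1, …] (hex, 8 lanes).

RES = [ 0x00  0xeb  0xc2  0xa7  0x79  0x62  0x7f  0xaa ]

  t0: c2 a7 79 0f 5b aa 93 62
  t1: c2 a7 79 62 7f aa 00 eb
  t2: 00 eb c2 a7 79 62 7f aa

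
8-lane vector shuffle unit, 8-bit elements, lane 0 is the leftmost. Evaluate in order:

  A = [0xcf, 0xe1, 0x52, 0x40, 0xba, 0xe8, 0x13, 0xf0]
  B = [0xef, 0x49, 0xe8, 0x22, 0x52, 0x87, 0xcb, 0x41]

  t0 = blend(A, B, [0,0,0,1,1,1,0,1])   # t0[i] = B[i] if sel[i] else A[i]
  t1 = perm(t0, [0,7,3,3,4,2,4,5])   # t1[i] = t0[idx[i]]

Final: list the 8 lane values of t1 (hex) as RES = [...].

RES = [0xcf, 0x41, 0x22, 0x22, 0x52, 0x52, 0x52, 0x87]

→ t0 |cf|e1|52|22|52|87|13|41|
→ t1 |cf|41|22|22|52|52|52|87|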